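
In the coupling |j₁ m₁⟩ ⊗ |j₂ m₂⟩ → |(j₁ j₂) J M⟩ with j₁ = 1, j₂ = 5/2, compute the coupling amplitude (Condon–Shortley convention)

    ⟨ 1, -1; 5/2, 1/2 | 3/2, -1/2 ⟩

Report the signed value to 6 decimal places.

+0.447214

j₁+j₂−J=2  J+j₁−j₂=0  J−j₁+j₂=3  j₁+j₂+J+1=6
(j₁±m₁, j₂±m₂, J±M) = (0,2,3,2,1,2)
P² = 16/5
sum k=2..2:
  [2] +1/4 = 1/4
S = 1/4
C² = P²·S² = 1/5 ; C = +0.447214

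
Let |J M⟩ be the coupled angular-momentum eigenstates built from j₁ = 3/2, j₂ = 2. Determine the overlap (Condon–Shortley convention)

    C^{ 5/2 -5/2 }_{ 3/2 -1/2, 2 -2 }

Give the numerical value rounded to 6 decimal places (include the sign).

j₁+j₂−J=1  J+j₁−j₂=2  J−j₁+j₂=3  j₁+j₂+J+1=7
(j₁±m₁, j₂±m₂, J±M) = (1,2,0,4,0,5)
P² = 576/7
sum k=0..0:
  [0] +1/12 = 1/12
S = 1/12
C² = P²·S² = 4/7 ; C = +0.755929

+0.755929  (= +√(4/7))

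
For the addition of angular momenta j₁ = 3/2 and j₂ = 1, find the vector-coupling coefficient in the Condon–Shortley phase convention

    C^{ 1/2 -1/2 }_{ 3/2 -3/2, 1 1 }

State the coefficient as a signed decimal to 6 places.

+√(1/2) ≈ +0.707107

j₁+j₂−J=2  J+j₁−j₂=1  J−j₁+j₂=0  j₁+j₂+J+1=4
(j₁±m₁, j₂±m₂, J±M) = (0,3,2,0,0,1)
P² = 2
sum k=2..2:
  [2] +1/2 = 1/2
S = 1/2
C² = P²·S² = 1/2 ; C = +0.707107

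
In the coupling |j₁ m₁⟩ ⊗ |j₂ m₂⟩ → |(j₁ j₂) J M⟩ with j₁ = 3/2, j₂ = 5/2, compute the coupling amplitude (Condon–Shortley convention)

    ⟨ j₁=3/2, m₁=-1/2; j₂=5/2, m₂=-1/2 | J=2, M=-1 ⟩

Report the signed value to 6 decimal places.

-0.545545

triangle: 2!*1!*3!/7! = 12/5040
(j±m)!: 1!*2!*2!*3!*1!*3! = 144
prefactor² = (2J+1)*Δ*N² = 12/7
  k=1: −1/(1!*1!*1!*1!*0!*2!) = -1/2
  k=2: +1/(2!*0!*0!*0!*1!*3!) = 1/12
Σ = -5/12  ⇒  CG² = 12/7*(-5/12)² = 25/84
CG = −√(25/84) = -0.545545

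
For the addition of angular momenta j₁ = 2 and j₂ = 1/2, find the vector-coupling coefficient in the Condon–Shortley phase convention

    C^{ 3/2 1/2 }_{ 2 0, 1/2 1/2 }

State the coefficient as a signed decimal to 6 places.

√[4·1!3!0!/5! · 2!2!1!0!2!1!] = √(8/5)
  +(−1)^1/∏(1,0,1,0,2,0)! = -1/2  (running -1/2)
⟨..|..⟩ = √(8/5)·(-1/2) = -0.632456

−√(2/5) ≈ -0.632456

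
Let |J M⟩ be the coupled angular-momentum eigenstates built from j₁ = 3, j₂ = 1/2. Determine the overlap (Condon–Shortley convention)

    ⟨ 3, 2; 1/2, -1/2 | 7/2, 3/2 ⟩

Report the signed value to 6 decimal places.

√[8·0!6!1!/8! · 5!1!0!1!5!2!] = √(28800/7)
  +(−1)^0/∏(0,0,1,0,5,1)! = 1/120  (running 1/120)
⟨..|..⟩ = √(28800/7)·(1/120) = +0.534522

+0.534522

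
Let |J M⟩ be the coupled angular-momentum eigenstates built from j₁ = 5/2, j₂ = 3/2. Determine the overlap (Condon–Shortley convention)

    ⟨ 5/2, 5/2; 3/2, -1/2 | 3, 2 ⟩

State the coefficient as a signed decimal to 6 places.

+0.645497  (= +√(5/12))

triangle: 1!·4!·2!/8! = 48/40320
(j±m)!: 5!·0!·1!·2!·5!·1! = 28800
prefactor² = (2J+1)·Δ·N² = 240
  k=0: +1/(0!·1!·0!·1!·4!·1!) = 1/24
Σ = 1/24  ⇒  CG² = 240·1/24² = 5/12
CG = +√(5/12) = +0.645497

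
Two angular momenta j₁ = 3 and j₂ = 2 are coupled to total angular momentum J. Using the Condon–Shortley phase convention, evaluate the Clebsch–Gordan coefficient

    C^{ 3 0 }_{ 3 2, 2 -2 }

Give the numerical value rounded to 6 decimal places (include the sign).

+√(1/3) ≈ +0.577350

j₁+j₂−J=2  J+j₁−j₂=4  J−j₁+j₂=2  j₁+j₂+J+1=9
(j₁±m₁, j₂±m₂, J±M) = (5,1,0,4,3,3)
P² = 192
sum k=0..0:
  [0] +1/24 = 1/24
S = 1/24
C² = P²·S² = 1/3 ; C = +0.577350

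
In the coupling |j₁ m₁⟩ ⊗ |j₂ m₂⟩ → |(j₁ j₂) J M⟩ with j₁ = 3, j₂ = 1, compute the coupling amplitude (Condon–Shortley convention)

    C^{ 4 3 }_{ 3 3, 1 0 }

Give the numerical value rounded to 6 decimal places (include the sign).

triangle: 0!*6!*2!/9! = 1440/362880
(j±m)!: 6!*0!*1!*1!*7!*1! = 3628800
prefactor² = (2J+1)*Δ*N² = 129600
  k=0: +1/(0!*0!*0!*1!*6!*1!) = 1/720
Σ = 1/720  ⇒  CG² = 129600*1/720² = 1/4
CG = +√(1/4) = +0.500000

+√(1/4) = +0.500000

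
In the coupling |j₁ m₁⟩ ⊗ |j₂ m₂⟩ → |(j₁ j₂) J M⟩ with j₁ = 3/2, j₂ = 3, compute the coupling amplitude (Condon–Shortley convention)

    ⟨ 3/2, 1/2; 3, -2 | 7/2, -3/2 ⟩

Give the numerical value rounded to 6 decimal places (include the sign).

√[8·1!2!5!/9! · 2!1!1!5!2!5!] = √(6400/21)
  +(−1)^0/∏(0,1,1,1,1,4)! = 1/24  (running 1/24)
  +(−1)^1/∏(1,0,0,0,2,5)! = -1/240  (running 3/80)
⟨..|..⟩ = √(6400/21)·(3/80) = +0.654654

+√(3/7) ≈ +0.654654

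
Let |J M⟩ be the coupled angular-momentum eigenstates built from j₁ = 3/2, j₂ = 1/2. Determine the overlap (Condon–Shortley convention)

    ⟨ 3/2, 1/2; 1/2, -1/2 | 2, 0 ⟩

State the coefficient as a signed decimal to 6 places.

j₁+j₂−J=0  J+j₁−j₂=3  J−j₁+j₂=1  j₁+j₂+J+1=5
(j₁±m₁, j₂±m₂, J±M) = (2,1,0,1,2,2)
P² = 2
sum k=0..0:
  [0] +1/2 = 1/2
S = 1/2
C² = P²·S² = 1/2 ; C = +0.707107

+√(1/2) ≈ +0.707107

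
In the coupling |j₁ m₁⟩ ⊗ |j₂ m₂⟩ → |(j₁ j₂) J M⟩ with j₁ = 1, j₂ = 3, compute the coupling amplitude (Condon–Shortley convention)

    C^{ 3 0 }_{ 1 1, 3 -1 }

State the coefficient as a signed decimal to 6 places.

triangle: 1!×1!×5!/8! = 120/40320
(j±m)!: 2!×0!×2!×4!×3!×3! = 3456
prefactor² = (2J+1)×Δ×N² = 72
  k=0: +1/(0!×1!×0!×2!×1!×3!) = 1/12
Σ = 1/12  ⇒  CG² = 72×1/12² = 1/2
CG = +√(1/2) = +0.707107

+√(1/2) ≈ +0.707107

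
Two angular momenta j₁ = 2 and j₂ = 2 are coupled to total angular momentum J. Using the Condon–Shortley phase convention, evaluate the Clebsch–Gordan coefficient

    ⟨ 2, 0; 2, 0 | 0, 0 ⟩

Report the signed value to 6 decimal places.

√[1·4!0!0!/5! · 2!2!2!2!0!0!] = √(16/5)
  +(−1)^2/∏(2,2,0,0,0,0)! = 1/4  (running 1/4)
⟨..|..⟩ = √(16/5)·(1/4) = +0.447214

+0.447214  (= +√(1/5))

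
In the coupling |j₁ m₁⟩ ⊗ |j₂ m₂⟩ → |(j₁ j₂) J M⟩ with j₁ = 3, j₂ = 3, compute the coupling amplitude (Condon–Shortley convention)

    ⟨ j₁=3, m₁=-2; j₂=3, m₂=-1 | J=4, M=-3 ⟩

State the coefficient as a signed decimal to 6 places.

triangle: 2!·4!·4!/11! = 1152/39916800
(j±m)!: 1!·5!·2!·4!·1!·7! = 29030400
prefactor² = (2J+1)·Δ·N² = 82944/11
  k=1: −1/(1!·1!·4!·1!·0!·3!) = -1/144
  k=2: +1/(2!·0!·3!·0!·1!·4!) = 1/288
Σ = -1/288  ⇒  CG² = 82944/11·(-1/288)² = 1/11
CG = −√(1/11) = -0.301511

−√(1/11) = -0.301511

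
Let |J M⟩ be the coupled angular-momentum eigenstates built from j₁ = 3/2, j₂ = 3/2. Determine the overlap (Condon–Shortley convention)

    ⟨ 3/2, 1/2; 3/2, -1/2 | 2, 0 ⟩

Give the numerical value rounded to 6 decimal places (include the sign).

+√(1/4) ≈ +0.500000

j₁+j₂−J=1  J+j₁−j₂=2  J−j₁+j₂=2  j₁+j₂+J+1=6
(j₁±m₁, j₂±m₂, J±M) = (2,1,1,2,2,2)
P² = 4/9
sum k=0..1:
  [0] +1/1 = 1
  [1] −1/4 = -1/4
S = 3/4
C² = P²·S² = 1/4 ; C = +0.500000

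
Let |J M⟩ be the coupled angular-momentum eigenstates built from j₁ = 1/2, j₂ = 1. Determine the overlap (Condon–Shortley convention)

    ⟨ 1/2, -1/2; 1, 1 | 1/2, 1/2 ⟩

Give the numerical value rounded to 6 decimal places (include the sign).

−√(2/3) = -0.816497

√[2·1!0!1!/3! · 0!1!2!0!1!0!] = √(2/3)
  +(−1)^1/∏(1,0,0,1,0,0)! = -1  (running -1)
⟨..|..⟩ = √(2/3)·(-1) = -0.816497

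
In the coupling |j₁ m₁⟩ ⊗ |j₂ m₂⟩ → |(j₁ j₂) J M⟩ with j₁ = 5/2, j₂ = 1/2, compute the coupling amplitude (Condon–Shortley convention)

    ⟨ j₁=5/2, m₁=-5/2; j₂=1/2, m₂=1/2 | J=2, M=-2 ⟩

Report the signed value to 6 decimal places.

triangle: 1!·4!·0!/6! = 24/720
(j±m)!: 0!·5!·1!·0!·0!·4! = 2880
prefactor² = (2J+1)·Δ·N² = 480
  k=1: −1/(1!·0!·4!·0!·0!·0!) = -1/24
Σ = -1/24  ⇒  CG² = 480·(-1/24)² = 5/6
CG = −√(5/6) = -0.912871

−√(5/6) ≈ -0.912871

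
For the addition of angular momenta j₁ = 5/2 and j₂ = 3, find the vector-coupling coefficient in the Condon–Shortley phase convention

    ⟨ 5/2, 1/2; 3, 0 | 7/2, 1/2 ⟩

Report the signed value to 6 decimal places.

√[8·2!3!4!/10! · 3!2!3!3!4!3!] = √(6912/175)
  +(−1)^0/∏(0,2,2,3,1,1)! = 1/24  (running 1/24)
  +(−1)^1/∏(1,1,1,2,2,2)! = -1/8  (running -1/12)
  +(−1)^2/∏(2,0,0,1,3,3)! = 1/72  (running -5/72)
⟨..|..⟩ = √(6912/175)·(-5/72) = -0.436436

−√(4/21) = -0.436436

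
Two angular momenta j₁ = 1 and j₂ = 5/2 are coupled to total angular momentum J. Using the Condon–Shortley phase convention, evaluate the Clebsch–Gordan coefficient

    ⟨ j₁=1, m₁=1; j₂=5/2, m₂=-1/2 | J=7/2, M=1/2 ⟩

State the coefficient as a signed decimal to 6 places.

√[8·0!2!5!/8! · 2!0!2!3!4!3!] = √(1152/7)
  +(−1)^0/∏(0,0,0,2,2,3)! = 1/24  (running 1/24)
⟨..|..⟩ = √(1152/7)·(1/24) = +0.534522

+0.534522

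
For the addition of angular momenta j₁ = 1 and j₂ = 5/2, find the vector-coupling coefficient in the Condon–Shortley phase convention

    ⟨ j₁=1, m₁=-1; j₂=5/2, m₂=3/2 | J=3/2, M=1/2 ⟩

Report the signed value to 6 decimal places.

j₁+j₂−J=2  J+j₁−j₂=0  J−j₁+j₂=3  j₁+j₂+J+1=6
(j₁±m₁, j₂±m₂, J±M) = (0,2,4,1,2,1)
P² = 32/5
sum k=2..2:
  [2] +1/4 = 1/4
S = 1/4
C² = P²·S² = 2/5 ; C = +0.632456

+0.632456  (= +√(2/5))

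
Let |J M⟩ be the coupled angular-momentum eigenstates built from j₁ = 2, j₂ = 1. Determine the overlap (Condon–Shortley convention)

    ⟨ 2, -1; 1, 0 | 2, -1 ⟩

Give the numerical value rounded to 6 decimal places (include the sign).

j₁+j₂−J=1  J+j₁−j₂=3  J−j₁+j₂=1  j₁+j₂+J+1=6
(j₁±m₁, j₂±m₂, J±M) = (1,3,1,1,1,3)
P² = 3/2
sum k=0..1:
  [0] +1/6 = 1/6
  [1] −1/2 = -1/2
S = -1/3
C² = P²·S² = 1/6 ; C = -0.408248

-0.408248  (= −√(1/6))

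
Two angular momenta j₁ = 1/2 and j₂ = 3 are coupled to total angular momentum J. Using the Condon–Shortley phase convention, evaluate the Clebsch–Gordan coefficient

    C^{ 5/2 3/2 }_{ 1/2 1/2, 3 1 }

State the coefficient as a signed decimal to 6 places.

+0.534522

√[6·1!0!5!/7! · 1!0!4!2!4!1!] = √(1152/7)
  +(−1)^0/∏(0,1,0,4,0,1)! = 1/24  (running 1/24)
⟨..|..⟩ = √(1152/7)·(1/24) = +0.534522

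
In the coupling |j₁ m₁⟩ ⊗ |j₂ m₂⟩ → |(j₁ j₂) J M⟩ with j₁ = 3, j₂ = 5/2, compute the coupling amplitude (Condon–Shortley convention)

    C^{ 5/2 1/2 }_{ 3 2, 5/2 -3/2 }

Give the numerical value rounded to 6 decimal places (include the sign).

triangle: 3!*3!*2!/9! = 72/362880
(j±m)!: 5!*1!*1!*4!*3!*2! = 34560
prefactor² = (2J+1)*Δ*N² = 288/7
  k=0: +1/(0!*3!*1!*1!*2!*1!) = 1/12
  k=1: −1/(1!*2!*0!*0!*3!*2!) = -1/24
Σ = 1/24  ⇒  CG² = 288/7*1/24² = 1/14
CG = +√(1/14) = +0.267261

+√(1/14) ≈ +0.267261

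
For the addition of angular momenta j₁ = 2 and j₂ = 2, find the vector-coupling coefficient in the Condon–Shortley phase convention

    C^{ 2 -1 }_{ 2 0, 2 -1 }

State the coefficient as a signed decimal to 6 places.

−√(1/14) ≈ -0.267261

j₁+j₂−J=2  J+j₁−j₂=2  J−j₁+j₂=2  j₁+j₂+J+1=7
(j₁±m₁, j₂±m₂, J±M) = (2,2,1,3,1,3)
P² = 8/7
sum k=0..1:
  [0] +1/4 = 1/4
  [1] −1/2 = -1/2
S = -1/4
C² = P²·S² = 1/14 ; C = -0.267261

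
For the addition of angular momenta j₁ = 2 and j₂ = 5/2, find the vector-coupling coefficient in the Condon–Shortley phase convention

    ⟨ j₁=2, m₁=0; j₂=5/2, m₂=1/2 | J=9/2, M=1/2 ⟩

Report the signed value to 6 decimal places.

√[10·0!4!5!/10! · 2!2!3!2!5!4!] = √(7680/7)
  +(−1)^0/∏(0,0,2,3,2,2)! = 1/48  (running 1/48)
⟨..|..⟩ = √(7680/7)·(1/48) = +0.690066

+0.690066  (= +√(10/21))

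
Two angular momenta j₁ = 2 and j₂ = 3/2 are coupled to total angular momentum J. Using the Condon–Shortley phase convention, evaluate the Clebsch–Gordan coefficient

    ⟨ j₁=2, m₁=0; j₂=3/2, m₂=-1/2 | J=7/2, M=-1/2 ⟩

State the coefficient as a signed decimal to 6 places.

triangle: 0!·4!·3!/8! = 144/40320
(j±m)!: 2!·2!·1!·2!·3!·4! = 1152
prefactor² = (2J+1)·Δ·N² = 1152/35
  k=0: +1/(0!·0!·2!·1!·2!·2!) = 1/8
Σ = 1/8  ⇒  CG² = 1152/35·1/8² = 18/35
CG = +√(18/35) = +0.717137

+√(18/35) = +0.717137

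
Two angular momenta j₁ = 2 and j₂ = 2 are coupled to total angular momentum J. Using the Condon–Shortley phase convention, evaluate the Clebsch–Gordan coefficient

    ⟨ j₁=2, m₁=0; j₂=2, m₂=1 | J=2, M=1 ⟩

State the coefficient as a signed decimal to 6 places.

-0.267261

triangle: 2!×2!×2!/7! = 8/5040
(j±m)!: 2!×2!×3!×1!×3!×1! = 144
prefactor² = (2J+1)×Δ×N² = 8/7
  k=1: −1/(1!×1!×1!×2!×1!×0!) = -1/2
  k=2: +1/(2!×0!×0!×1!×2!×1!) = 1/4
Σ = -1/4  ⇒  CG² = 8/7×(-1/4)² = 1/14
CG = −√(1/14) = -0.267261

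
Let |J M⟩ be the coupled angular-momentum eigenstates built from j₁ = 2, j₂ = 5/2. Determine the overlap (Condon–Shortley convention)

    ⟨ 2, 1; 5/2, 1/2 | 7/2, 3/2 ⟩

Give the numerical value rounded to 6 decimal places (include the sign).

+√(2/21) = +0.308607

√[8·1!3!4!/9! · 3!1!3!2!5!2!] = √(384/7)
  +(−1)^0/∏(0,1,1,3,2,1)! = 1/12  (running 1/12)
  +(−1)^1/∏(1,0,0,2,3,2)! = -1/24  (running 1/24)
⟨..|..⟩ = √(384/7)·(1/24) = +0.308607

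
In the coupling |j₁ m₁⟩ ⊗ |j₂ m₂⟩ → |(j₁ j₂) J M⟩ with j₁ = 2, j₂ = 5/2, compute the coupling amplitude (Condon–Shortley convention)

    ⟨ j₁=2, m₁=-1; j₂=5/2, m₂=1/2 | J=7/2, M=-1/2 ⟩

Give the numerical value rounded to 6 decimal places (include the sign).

−√(14/45) ≈ -0.557773

√[8·1!3!4!/9! · 1!3!3!2!3!4!] = √(1152/35)
  +(−1)^0/∏(0,1,3,3,0,1)! = 1/36  (running 1/36)
  +(−1)^1/∏(1,0,2,2,1,2)! = -1/8  (running -7/72)
⟨..|..⟩ = √(1152/35)·(-7/72) = -0.557773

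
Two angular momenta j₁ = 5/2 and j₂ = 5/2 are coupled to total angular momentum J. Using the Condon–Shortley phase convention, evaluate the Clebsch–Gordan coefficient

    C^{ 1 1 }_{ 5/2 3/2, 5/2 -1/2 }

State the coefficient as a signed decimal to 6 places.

−√(8/35) ≈ -0.478091

j₁+j₂−J=4  J+j₁−j₂=1  J−j₁+j₂=1  j₁+j₂+J+1=7
(j₁±m₁, j₂±m₂, J±M) = (4,1,2,3,2,0)
P² = 288/35
sum k=1..1:
  [1] −1/6 = -1/6
S = -1/6
C² = P²·S² = 8/35 ; C = -0.478091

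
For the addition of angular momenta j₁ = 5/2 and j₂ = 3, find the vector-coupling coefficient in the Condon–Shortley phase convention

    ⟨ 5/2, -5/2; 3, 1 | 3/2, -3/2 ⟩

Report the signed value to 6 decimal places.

+√(1/14) ≈ +0.267261

j₁+j₂−J=4  J+j₁−j₂=1  J−j₁+j₂=2  j₁+j₂+J+1=8
(j₁±m₁, j₂±m₂, J±M) = (0,5,4,2,0,3)
P² = 1152/7
sum k=4..4:
  [4] +1/48 = 1/48
S = 1/48
C² = P²·S² = 1/14 ; C = +0.267261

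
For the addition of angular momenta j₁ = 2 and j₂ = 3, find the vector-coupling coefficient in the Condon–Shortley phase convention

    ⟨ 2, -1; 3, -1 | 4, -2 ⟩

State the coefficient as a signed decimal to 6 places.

√[9·1!3!5!/10! · 1!3!2!4!2!6!] = √(5184/7)
  +(−1)^0/∏(0,1,3,2,0,3)! = 1/72  (running 1/72)
  +(−1)^1/∏(1,0,2,1,1,4)! = -1/48  (running -1/144)
⟨..|..⟩ = √(5184/7)·(-1/144) = -0.188982

−√(1/28) = -0.188982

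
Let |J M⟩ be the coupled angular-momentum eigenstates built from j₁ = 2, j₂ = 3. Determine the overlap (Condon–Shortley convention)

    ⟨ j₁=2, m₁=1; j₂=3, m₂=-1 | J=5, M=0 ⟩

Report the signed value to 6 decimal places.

triangle: 0!*4!*6!/11! = 17280/39916800
(j±m)!: 3!*1!*2!*4!*5!*5! = 4147200
prefactor² = (2J+1)*Δ*N² = 138240/7
  k=0: +1/(0!*0!*1!*2!*3!*4!) = 1/288
Σ = 1/288  ⇒  CG² = 138240/7*1/288² = 5/21
CG = +√(5/21) = +0.487950

+0.487950  (= +√(5/21))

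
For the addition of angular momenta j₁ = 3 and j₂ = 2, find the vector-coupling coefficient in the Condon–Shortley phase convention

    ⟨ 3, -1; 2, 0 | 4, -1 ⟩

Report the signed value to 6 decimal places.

triangle: 1!*5!*3!/10! = 720/3628800
(j±m)!: 2!*4!*2!*2!*3!*5! = 138240
prefactor² = (2J+1)*Δ*N² = 1728/7
  k=0: +1/(0!*1!*4!*2!*1!*1!) = 1/48
  k=1: −1/(1!*0!*3!*1!*2!*2!) = -1/24
Σ = -1/48  ⇒  CG² = 1728/7*(-1/48)² = 3/28
CG = −√(3/28) = -0.327327

-0.327327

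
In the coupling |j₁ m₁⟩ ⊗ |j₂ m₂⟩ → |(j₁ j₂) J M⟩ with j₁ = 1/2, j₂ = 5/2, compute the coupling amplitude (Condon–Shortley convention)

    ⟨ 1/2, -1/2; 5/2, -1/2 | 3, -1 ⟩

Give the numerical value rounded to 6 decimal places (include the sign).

+0.816497  (= +√(2/3))

j₁+j₂−J=0  J+j₁−j₂=1  J−j₁+j₂=5  j₁+j₂+J+1=7
(j₁±m₁, j₂±m₂, J±M) = (0,1,2,3,2,4)
P² = 96
sum k=0..0:
  [0] +1/12 = 1/12
S = 1/12
C² = P²·S² = 2/3 ; C = +0.816497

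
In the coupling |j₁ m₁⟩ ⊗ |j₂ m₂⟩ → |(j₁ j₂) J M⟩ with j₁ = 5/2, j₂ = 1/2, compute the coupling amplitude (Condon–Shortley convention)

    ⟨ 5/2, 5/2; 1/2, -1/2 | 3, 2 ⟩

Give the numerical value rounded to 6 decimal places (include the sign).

triangle: 0!·5!·1!/7! = 120/5040
(j±m)!: 5!·0!·0!·1!·5!·1! = 14400
prefactor² = (2J+1)·Δ·N² = 2400
  k=0: +1/(0!·0!·0!·0!·5!·1!) = 1/120
Σ = 1/120  ⇒  CG² = 2400·1/120² = 1/6
CG = +√(1/6) = +0.408248

+√(1/6) = +0.408248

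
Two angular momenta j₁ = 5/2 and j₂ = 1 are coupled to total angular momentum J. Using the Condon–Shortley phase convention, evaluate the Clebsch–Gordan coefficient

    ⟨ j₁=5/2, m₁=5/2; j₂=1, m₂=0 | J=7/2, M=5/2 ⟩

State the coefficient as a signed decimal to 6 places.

+√(2/7) = +0.534522

√[8·0!5!2!/8! · 5!0!1!1!6!1!] = √(28800/7)
  +(−1)^0/∏(0,0,0,1,5,1)! = 1/120  (running 1/120)
⟨..|..⟩ = √(28800/7)·(1/120) = +0.534522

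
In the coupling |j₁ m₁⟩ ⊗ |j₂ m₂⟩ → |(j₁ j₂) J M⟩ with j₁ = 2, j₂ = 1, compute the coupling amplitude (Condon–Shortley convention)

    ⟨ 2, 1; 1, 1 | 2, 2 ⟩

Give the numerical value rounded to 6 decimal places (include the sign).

triangle: 1!·3!·1!/6! = 6/720
(j±m)!: 3!·1!·2!·0!·4!·0! = 288
prefactor² = (2J+1)·Δ·N² = 12
  k=1: −1/(1!·0!·0!·1!·3!·0!) = -1/6
Σ = -1/6  ⇒  CG² = 12·(-1/6)² = 1/3
CG = −√(1/3) = -0.577350

−√(1/3) = -0.577350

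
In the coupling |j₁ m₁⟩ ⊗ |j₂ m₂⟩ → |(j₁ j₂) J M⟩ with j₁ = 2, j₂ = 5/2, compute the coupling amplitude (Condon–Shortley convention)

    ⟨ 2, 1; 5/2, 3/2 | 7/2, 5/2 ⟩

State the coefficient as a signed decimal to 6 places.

-0.125988

j₁+j₂−J=1  J+j₁−j₂=3  J−j₁+j₂=4  j₁+j₂+J+1=9
(j₁±m₁, j₂±m₂, J±M) = (3,1,4,1,6,1)
P² = 2304/7
sum k=0..1:
  [0] +1/48 = 1/48
  [1] −1/36 = -1/36
S = -1/144
C² = P²·S² = 1/63 ; C = -0.125988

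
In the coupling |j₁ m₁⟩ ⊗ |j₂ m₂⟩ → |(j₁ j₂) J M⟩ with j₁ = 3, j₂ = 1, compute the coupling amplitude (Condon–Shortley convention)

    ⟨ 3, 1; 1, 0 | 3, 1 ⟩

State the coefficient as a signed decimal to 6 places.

+0.288675

j₁+j₂−J=1  J+j₁−j₂=5  J−j₁+j₂=1  j₁+j₂+J+1=8
(j₁±m₁, j₂±m₂, J±M) = (4,2,1,1,4,2)
P² = 48
sum k=0..1:
  [0] +1/12 = 1/12
  [1] −1/24 = -1/24
S = 1/24
C² = P²·S² = 1/12 ; C = +0.288675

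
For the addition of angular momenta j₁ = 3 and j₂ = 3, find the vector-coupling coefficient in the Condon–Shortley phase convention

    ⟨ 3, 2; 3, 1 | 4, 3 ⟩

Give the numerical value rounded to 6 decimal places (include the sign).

-0.301511

√[9·2!4!4!/11! · 5!1!4!2!7!1!] = √(82944/11)
  +(−1)^0/∏(0,2,1,4,3,0)! = 1/288  (running 1/288)
  +(−1)^1/∏(1,1,0,3,4,1)! = -1/144  (running -1/288)
⟨..|..⟩ = √(82944/11)·(-1/288) = -0.301511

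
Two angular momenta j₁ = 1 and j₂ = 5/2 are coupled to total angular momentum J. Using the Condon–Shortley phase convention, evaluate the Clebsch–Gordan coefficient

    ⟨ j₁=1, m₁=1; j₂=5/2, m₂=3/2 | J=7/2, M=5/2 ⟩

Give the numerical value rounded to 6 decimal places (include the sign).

j₁+j₂−J=0  J+j₁−j₂=2  J−j₁+j₂=5  j₁+j₂+J+1=8
(j₁±m₁, j₂±m₂, J±M) = (2,0,4,1,6,1)
P² = 11520/7
sum k=0..0:
  [0] +1/48 = 1/48
S = 1/48
C² = P²·S² = 5/7 ; C = +0.845154

+√(5/7) = +0.845154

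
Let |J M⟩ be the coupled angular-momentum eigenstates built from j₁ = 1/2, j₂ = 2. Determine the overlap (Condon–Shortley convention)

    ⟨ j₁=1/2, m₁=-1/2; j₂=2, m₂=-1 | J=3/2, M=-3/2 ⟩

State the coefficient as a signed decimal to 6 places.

triangle: 1!·0!·3!/5! = 6/120
(j±m)!: 0!·1!·1!·3!·0!·3! = 36
prefactor² = (2J+1)·Δ·N² = 36/5
  k=1: −1/(1!·0!·0!·0!·0!·3!) = -1/6
Σ = -1/6  ⇒  CG² = 36/5·(-1/6)² = 1/5
CG = −√(1/5) = -0.447214

-0.447214  (= −√(1/5))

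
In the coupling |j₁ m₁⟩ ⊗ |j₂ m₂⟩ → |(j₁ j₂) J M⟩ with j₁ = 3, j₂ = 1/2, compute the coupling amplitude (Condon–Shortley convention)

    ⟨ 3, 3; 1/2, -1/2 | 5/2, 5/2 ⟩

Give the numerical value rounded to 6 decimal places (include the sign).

+0.925820  (= +√(6/7))

triangle: 1!×5!×0!/7! = 120/5040
(j±m)!: 6!×0!×0!×1!×5!×0! = 86400
prefactor² = (2J+1)×Δ×N² = 86400/7
  k=0: +1/(0!×1!×0!×0!×5!×0!) = 1/120
Σ = 1/120  ⇒  CG² = 86400/7×1/120² = 6/7
CG = +√(6/7) = +0.925820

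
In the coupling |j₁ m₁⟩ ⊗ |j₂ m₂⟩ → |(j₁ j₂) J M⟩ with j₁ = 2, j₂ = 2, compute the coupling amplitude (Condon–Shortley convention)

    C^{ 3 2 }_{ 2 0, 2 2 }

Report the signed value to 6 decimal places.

−√(1/2) = -0.707107

j₁+j₂−J=1  J+j₁−j₂=3  J−j₁+j₂=3  j₁+j₂+J+1=8
(j₁±m₁, j₂±m₂, J±M) = (2,2,4,0,5,1)
P² = 72
sum k=1..1:
  [1] −1/12 = -1/12
S = -1/12
C² = P²·S² = 1/2 ; C = -0.707107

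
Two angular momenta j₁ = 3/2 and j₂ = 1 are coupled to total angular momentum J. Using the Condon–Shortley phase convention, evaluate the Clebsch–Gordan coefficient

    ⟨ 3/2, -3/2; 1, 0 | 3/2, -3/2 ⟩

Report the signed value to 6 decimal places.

triangle: 1!×2!×1!/5! = 2/120
(j±m)!: 0!×3!×1!×1!×0!×3! = 36
prefactor² = (2J+1)×Δ×N² = 12/5
  k=1: −1/(1!×0!×2!×0!×0!×1!) = -1/2
Σ = -1/2  ⇒  CG² = 12/5×(-1/2)² = 3/5
CG = −√(3/5) = -0.774597

−√(3/5) = -0.774597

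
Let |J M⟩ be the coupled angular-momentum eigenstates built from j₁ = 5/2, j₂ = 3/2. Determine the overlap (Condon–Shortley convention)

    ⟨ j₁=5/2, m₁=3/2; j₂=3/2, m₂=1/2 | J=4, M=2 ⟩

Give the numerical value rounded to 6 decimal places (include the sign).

triangle: 0!×5!×3!/9! = 720/362880
(j±m)!: 4!×1!×2!×1!×6!×2! = 69120
prefactor² = (2J+1)×Δ×N² = 8640/7
  k=0: +1/(0!×0!×1!×2!×4!×1!) = 1/48
Σ = 1/48  ⇒  CG² = 8640/7×1/48² = 15/28
CG = +√(15/28) = +0.731925

+0.731925  (= +√(15/28))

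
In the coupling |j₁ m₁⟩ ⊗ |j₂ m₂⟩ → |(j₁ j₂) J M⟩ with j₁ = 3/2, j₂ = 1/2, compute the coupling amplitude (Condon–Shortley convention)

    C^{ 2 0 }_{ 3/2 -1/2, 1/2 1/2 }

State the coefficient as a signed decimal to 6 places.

+0.707107  (= +√(1/2))

triangle: 0!·3!·1!/5! = 6/120
(j±m)!: 1!·2!·1!·0!·2!·2! = 8
prefactor² = (2J+1)·Δ·N² = 2
  k=0: +1/(0!·0!·2!·1!·1!·0!) = 1/2
Σ = 1/2  ⇒  CG² = 2·1/2² = 1/2
CG = +√(1/2) = +0.707107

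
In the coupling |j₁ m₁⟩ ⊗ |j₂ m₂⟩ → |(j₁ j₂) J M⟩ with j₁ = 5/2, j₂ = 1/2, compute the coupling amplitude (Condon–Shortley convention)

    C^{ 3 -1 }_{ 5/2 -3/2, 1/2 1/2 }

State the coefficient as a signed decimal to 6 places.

√[7·0!5!1!/7! · 1!4!1!0!2!4!] = √(192)
  +(−1)^0/∏(0,0,4,1,1,0)! = 1/24  (running 1/24)
⟨..|..⟩ = √(192)·(1/24) = +0.577350

+0.577350  (= +√(1/3))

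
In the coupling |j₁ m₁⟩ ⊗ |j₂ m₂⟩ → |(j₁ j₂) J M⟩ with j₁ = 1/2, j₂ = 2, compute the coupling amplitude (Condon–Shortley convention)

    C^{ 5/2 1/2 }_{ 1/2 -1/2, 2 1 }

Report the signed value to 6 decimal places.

j₁+j₂−J=0  J+j₁−j₂=1  J−j₁+j₂=4  j₁+j₂+J+1=6
(j₁±m₁, j₂±m₂, J±M) = (0,1,3,1,3,2)
P² = 72/5
sum k=0..0:
  [0] +1/6 = 1/6
S = 1/6
C² = P²·S² = 2/5 ; C = +0.632456

+0.632456  (= +√(2/5))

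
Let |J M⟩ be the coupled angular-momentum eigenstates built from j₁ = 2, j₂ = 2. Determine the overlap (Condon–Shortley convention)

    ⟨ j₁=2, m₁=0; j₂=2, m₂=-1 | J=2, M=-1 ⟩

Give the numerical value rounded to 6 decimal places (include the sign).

−√(1/14) ≈ -0.267261

triangle: 2!·2!·2!/7! = 8/5040
(j±m)!: 2!·2!·1!·3!·1!·3! = 144
prefactor² = (2J+1)·Δ·N² = 8/7
  k=0: +1/(0!·2!·2!·1!·0!·1!) = 1/4
  k=1: −1/(1!·1!·1!·0!·1!·2!) = -1/2
Σ = -1/4  ⇒  CG² = 8/7·(-1/4)² = 1/14
CG = −√(1/14) = -0.267261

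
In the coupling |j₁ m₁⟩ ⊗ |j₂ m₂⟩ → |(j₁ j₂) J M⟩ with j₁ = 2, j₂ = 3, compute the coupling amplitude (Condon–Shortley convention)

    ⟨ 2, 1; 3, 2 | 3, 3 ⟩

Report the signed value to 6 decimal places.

triangle: 2!×2!×4!/9! = 96/362880
(j±m)!: 3!×1!×5!×1!×6!×0! = 518400
prefactor² = (2J+1)×Δ×N² = 960
  k=1: −1/(1!×1!×0!×4!×2!×0!) = -1/48
Σ = -1/48  ⇒  CG² = 960×(-1/48)² = 5/12
CG = −√(5/12) = -0.645497

-0.645497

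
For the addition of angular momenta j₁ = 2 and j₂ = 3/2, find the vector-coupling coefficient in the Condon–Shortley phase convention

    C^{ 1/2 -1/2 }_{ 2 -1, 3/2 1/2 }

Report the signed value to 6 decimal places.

+√(3/10) = +0.547723

j₁+j₂−J=3  J+j₁−j₂=1  J−j₁+j₂=0  j₁+j₂+J+1=5
(j₁±m₁, j₂±m₂, J±M) = (1,3,2,1,0,1)
P² = 6/5
sum k=2..2:
  [2] +1/2 = 1/2
S = 1/2
C² = P²·S² = 3/10 ; C = +0.547723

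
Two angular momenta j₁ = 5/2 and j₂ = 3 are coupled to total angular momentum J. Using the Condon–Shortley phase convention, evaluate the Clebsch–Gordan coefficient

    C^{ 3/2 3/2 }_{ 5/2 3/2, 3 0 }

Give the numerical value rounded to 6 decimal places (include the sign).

−√(6/35) ≈ -0.414039

j₁+j₂−J=4  J+j₁−j₂=1  J−j₁+j₂=2  j₁+j₂+J+1=8
(j₁±m₁, j₂±m₂, J±M) = (4,1,3,3,3,0)
P² = 864/35
sum k=1..1:
  [1] −1/12 = -1/12
S = -1/12
C² = P²·S² = 6/35 ; C = -0.414039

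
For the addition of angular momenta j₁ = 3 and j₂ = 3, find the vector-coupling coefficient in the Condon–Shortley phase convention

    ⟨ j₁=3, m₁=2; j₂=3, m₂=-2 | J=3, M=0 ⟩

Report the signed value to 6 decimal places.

√[7·3!3!3!/10! · 5!1!1!5!3!3!] = √(216)
  +(−1)^0/∏(0,3,1,1,2,2)! = 1/24  (running 1/24)
  +(−1)^1/∏(1,2,0,0,3,3)! = -1/72  (running 1/36)
⟨..|..⟩ = √(216)·(1/36) = +0.408248

+√(1/6) ≈ +0.408248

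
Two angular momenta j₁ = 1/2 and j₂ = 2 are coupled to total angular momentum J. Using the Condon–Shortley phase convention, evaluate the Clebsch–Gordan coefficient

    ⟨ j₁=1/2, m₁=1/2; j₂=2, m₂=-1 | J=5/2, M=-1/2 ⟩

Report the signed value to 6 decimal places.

+√(2/5) ≈ +0.632456

j₁+j₂−J=0  J+j₁−j₂=1  J−j₁+j₂=4  j₁+j₂+J+1=6
(j₁±m₁, j₂±m₂, J±M) = (1,0,1,3,2,3)
P² = 72/5
sum k=0..0:
  [0] +1/6 = 1/6
S = 1/6
C² = P²·S² = 2/5 ; C = +0.632456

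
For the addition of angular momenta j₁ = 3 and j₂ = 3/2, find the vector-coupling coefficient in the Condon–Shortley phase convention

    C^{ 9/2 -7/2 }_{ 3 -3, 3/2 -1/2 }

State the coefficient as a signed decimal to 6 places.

j₁+j₂−J=0  J+j₁−j₂=6  J−j₁+j₂=3  j₁+j₂+J+1=10
(j₁±m₁, j₂±m₂, J±M) = (0,6,1,2,1,8)
P² = 691200
sum k=0..0:
  [0] +1/1440 = 1/1440
S = 1/1440
C² = P²·S² = 1/3 ; C = +0.577350

+√(1/3) ≈ +0.577350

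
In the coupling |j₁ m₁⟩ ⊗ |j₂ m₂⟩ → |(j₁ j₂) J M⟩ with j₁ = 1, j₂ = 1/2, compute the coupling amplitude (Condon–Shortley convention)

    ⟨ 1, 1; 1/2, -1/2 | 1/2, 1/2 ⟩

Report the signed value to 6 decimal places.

triangle: 1!·1!·0!/3! = 1/6
(j±m)!: 2!·0!·0!·1!·1!·0! = 2
prefactor² = (2J+1)·Δ·N² = 2/3
  k=0: +1/(0!·1!·0!·0!·1!·0!) = 1
Σ = 1  ⇒  CG² = 2/3·1² = 2/3
CG = +√(2/3) = +0.816497

+0.816497  (= +√(2/3))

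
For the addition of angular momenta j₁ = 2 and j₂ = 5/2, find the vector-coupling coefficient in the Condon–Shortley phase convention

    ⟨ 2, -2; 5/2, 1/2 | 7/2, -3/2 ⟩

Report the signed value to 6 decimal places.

√[8·1!3!4!/9! · 0!4!3!2!2!5!] = √(1536/7)
  +(−1)^1/∏(1,0,3,2,0,2)! = -1/24  (running -1/24)
⟨..|..⟩ = √(1536/7)·(-1/24) = -0.617213

-0.617213  (= −√(8/21))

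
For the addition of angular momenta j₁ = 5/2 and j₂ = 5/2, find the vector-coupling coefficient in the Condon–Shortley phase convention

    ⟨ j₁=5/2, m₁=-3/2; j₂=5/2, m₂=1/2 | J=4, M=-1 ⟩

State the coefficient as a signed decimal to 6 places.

√[9·1!4!4!/10! · 1!4!3!2!3!5!] = √(10368/35)
  +(−1)^0/∏(0,1,4,3,0,1)! = 1/144  (running 1/144)
  +(−1)^1/∏(1,0,3,2,1,2)! = -1/24  (running -5/144)
⟨..|..⟩ = √(10368/35)·(-5/144) = -0.597614

-0.597614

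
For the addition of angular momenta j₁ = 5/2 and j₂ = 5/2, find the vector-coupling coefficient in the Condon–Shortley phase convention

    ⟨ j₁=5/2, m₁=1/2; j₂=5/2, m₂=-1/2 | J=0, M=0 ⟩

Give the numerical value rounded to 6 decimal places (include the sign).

√[1·5!0!0!/6! · 3!2!2!3!0!0!] = √(24)
  +(−1)^2/∏(2,3,0,0,0,0)! = 1/12  (running 1/12)
⟨..|..⟩ = √(24)·(1/12) = +0.408248

+0.408248  (= +√(1/6))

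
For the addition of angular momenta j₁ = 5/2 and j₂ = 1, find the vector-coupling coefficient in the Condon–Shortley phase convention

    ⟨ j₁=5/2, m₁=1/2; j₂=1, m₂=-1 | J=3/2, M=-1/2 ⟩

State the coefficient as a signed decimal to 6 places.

j₁+j₂−J=2  J+j₁−j₂=3  J−j₁+j₂=0  j₁+j₂+J+1=6
(j₁±m₁, j₂±m₂, J±M) = (3,2,0,2,1,2)
P² = 16/5
sum k=0..0:
  [0] +1/4 = 1/4
S = 1/4
C² = P²·S² = 1/5 ; C = +0.447214

+√(1/5) ≈ +0.447214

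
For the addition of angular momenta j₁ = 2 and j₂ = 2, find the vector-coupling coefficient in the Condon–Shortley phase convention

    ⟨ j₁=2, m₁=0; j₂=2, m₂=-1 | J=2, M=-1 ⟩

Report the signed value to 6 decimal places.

triangle: 2!·2!·2!/7! = 8/5040
(j±m)!: 2!·2!·1!·3!·1!·3! = 144
prefactor² = (2J+1)·Δ·N² = 8/7
  k=0: +1/(0!·2!·2!·1!·0!·1!) = 1/4
  k=1: −1/(1!·1!·1!·0!·1!·2!) = -1/2
Σ = -1/4  ⇒  CG² = 8/7·(-1/4)² = 1/14
CG = −√(1/14) = -0.267261

-0.267261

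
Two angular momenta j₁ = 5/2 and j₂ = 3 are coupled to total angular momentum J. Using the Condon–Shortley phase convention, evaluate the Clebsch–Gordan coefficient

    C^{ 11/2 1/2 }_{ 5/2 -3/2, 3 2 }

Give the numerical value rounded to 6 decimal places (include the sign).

√[12·0!5!6!/12! · 1!4!5!1!6!5!] = √(41472000/77)
  +(−1)^0/∏(0,0,4,5,1,1)! = 1/2880  (running 1/2880)
⟨..|..⟩ = √(41472000/77)·(1/2880) = +0.254824

+0.254824  (= +√(5/77))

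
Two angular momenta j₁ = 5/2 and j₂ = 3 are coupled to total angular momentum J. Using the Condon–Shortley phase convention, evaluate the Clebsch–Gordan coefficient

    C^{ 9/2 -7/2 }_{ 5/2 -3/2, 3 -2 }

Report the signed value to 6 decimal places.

+√(1/99) ≈ +0.100504

√[10·1!4!5!/11! · 1!4!1!5!1!8!] = √(921600/11)
  +(−1)^0/∏(0,1,4,1,0,4)! = 1/576  (running 1/576)
  +(−1)^1/∏(1,0,3,0,1,5)! = -1/720  (running 1/2880)
⟨..|..⟩ = √(921600/11)·(1/2880) = +0.100504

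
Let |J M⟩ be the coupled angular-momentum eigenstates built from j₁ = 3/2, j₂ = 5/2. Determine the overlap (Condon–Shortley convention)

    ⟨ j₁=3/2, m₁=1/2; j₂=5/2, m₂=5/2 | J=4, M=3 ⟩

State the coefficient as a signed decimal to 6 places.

+0.612372  (= +√(3/8))

√[9·0!3!5!/9! · 2!1!5!0!7!1!] = √(21600)
  +(−1)^0/∏(0,0,1,5,2,0)! = 1/240  (running 1/240)
⟨..|..⟩ = √(21600)·(1/240) = +0.612372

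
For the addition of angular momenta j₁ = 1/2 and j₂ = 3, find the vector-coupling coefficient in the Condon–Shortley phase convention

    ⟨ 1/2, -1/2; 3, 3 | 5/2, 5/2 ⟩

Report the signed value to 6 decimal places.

√[6·1!0!5!/7! · 0!1!6!0!5!0!] = √(86400/7)
  +(−1)^1/∏(1,0,0,5,0,0)! = -1/120  (running -1/120)
⟨..|..⟩ = √(86400/7)·(-1/120) = -0.925820

-0.925820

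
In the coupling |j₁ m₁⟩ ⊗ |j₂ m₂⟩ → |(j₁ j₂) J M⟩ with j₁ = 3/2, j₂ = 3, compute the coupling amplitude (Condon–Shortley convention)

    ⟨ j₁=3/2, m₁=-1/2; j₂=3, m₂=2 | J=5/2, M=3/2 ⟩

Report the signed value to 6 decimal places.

+0.267261

triangle: 2!*1!*4!/8! = 48/40320
(j±m)!: 1!*2!*5!*1!*4!*1! = 5760
prefactor² = (2J+1)*Δ*N² = 288/7
  k=1: −1/(1!*1!*1!*4!*0!*0!) = -1/24
  k=2: +1/(2!*0!*0!*3!*1!*1!) = 1/12
Σ = 1/24  ⇒  CG² = 288/7*1/24² = 1/14
CG = +√(1/14) = +0.267261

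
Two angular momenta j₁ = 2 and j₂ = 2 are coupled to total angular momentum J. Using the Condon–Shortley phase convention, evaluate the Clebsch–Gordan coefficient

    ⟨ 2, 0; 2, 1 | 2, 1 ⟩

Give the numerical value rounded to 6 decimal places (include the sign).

-0.267261

triangle: 2!*2!*2!/7! = 8/5040
(j±m)!: 2!*2!*3!*1!*3!*1! = 144
prefactor² = (2J+1)*Δ*N² = 8/7
  k=1: −1/(1!*1!*1!*2!*1!*0!) = -1/2
  k=2: +1/(2!*0!*0!*1!*2!*1!) = 1/4
Σ = -1/4  ⇒  CG² = 8/7*(-1/4)² = 1/14
CG = −√(1/14) = -0.267261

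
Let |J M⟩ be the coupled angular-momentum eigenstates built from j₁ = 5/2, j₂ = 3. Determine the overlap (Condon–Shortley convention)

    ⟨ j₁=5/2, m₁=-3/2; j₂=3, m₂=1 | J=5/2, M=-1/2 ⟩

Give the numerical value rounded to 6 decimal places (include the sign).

+√(1/35) ≈ +0.169031

√[6·3!2!3!/9! · 1!4!4!2!2!3!] = √(576/35)
  +(−1)^2/∏(2,1,2,2,0,1)! = 1/8  (running 1/8)
  +(−1)^3/∏(3,0,1,1,1,2)! = -1/12  (running 1/24)
⟨..|..⟩ = √(576/35)·(1/24) = +0.169031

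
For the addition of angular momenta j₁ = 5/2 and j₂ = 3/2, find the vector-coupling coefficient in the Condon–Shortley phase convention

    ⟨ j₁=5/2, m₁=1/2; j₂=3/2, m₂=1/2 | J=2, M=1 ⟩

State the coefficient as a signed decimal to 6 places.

√[5·2!3!1!/7! · 3!2!2!1!3!1!] = √(12/7)
  +(−1)^1/∏(1,1,1,1,2,0)! = -1/2  (running -1/2)
  +(−1)^2/∏(2,0,0,0,3,1)! = 1/12  (running -5/12)
⟨..|..⟩ = √(12/7)·(-5/12) = -0.545545

-0.545545  (= −√(25/84))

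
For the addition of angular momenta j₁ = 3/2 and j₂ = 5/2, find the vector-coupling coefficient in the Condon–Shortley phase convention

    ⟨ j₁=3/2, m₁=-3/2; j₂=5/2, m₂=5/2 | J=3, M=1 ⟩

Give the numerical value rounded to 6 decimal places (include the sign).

−√(1/8) = -0.353553

triangle: 1!·2!·4!/8! = 48/40320
(j±m)!: 0!·3!·5!·0!·4!·2! = 34560
prefactor² = (2J+1)·Δ·N² = 288
  k=1: −1/(1!·0!·2!·4!·0!·0!) = -1/48
Σ = -1/48  ⇒  CG² = 288·(-1/48)² = 1/8
CG = −√(1/8) = -0.353553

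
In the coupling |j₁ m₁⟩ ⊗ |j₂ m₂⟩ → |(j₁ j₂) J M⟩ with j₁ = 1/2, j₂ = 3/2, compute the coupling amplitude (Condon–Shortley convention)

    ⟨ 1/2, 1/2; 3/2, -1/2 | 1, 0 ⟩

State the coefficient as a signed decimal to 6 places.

√[3·1!0!2!/4! · 1!0!1!2!1!1!] = √(1/2)
  +(−1)^0/∏(0,1,0,1,0,1)! = 1  (running 1)
⟨..|..⟩ = √(1/2)·(1) = +0.707107

+0.707107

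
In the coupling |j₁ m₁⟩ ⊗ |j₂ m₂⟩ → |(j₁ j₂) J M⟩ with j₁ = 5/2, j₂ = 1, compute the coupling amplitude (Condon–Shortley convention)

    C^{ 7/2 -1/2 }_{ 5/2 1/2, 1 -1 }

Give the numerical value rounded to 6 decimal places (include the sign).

+0.534522  (= +√(2/7))

triangle: 0!*5!*2!/8! = 240/40320
(j±m)!: 3!*2!*0!*2!*3!*4! = 3456
prefactor² = (2J+1)*Δ*N² = 1152/7
  k=0: +1/(0!*0!*2!*0!*3!*2!) = 1/24
Σ = 1/24  ⇒  CG² = 1152/7*1/24² = 2/7
CG = +√(2/7) = +0.534522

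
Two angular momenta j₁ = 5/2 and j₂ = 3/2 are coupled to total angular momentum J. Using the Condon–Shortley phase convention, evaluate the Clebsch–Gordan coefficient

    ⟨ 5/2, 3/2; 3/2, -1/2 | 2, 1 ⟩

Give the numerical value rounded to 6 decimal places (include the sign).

+0.154303  (= +√(1/42))

√[5·2!3!1!/7! · 4!1!1!2!3!1!] = √(24/7)
  +(−1)^0/∏(0,2,1,1,2,0)! = 1/4  (running 1/4)
  +(−1)^1/∏(1,1,0,0,3,1)! = -1/6  (running 1/12)
⟨..|..⟩ = √(24/7)·(1/12) = +0.154303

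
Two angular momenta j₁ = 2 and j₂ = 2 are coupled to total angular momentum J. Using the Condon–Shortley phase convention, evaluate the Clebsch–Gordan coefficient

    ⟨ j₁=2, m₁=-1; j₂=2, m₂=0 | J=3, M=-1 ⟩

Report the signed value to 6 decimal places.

j₁+j₂−J=1  J+j₁−j₂=3  J−j₁+j₂=3  j₁+j₂+J+1=8
(j₁±m₁, j₂±m₂, J±M) = (1,3,2,2,2,4)
P² = 36/5
sum k=0..1:
  [0] +1/12 = 1/12
  [1] −1/4 = -1/4
S = -1/6
C² = P²·S² = 1/5 ; C = -0.447214

−√(1/5) = -0.447214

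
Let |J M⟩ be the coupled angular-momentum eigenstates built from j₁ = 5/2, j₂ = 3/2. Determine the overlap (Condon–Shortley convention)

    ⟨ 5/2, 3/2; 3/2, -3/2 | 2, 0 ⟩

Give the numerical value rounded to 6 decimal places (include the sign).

+0.654654  (= +√(3/7))

√[5·2!3!1!/7! · 4!1!0!3!2!2!] = √(48/7)
  +(−1)^0/∏(0,2,1,0,2,1)! = 1/4  (running 1/4)
⟨..|..⟩ = √(48/7)·(1/4) = +0.654654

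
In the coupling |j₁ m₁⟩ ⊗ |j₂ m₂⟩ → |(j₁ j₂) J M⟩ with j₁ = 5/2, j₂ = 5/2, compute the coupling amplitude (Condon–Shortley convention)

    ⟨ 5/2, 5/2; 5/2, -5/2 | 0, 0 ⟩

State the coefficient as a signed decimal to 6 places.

j₁+j₂−J=5  J+j₁−j₂=0  J−j₁+j₂=0  j₁+j₂+J+1=6
(j₁±m₁, j₂±m₂, J±M) = (5,0,0,5,0,0)
P² = 2400
sum k=0..0:
  [0] +1/120 = 1/120
S = 1/120
C² = P²·S² = 1/6 ; C = +0.408248

+0.408248  (= +√(1/6))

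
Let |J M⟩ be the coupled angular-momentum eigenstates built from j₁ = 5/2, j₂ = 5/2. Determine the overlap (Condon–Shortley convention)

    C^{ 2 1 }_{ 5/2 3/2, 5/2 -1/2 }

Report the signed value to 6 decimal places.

triangle: 3!*2!*2!/8! = 24/40320
(j±m)!: 4!*1!*2!*3!*3!*1! = 1728
prefactor² = (2J+1)*Δ*N² = 36/7
  k=0: +1/(0!*3!*1!*2!*1!*0!) = 1/12
  k=1: −1/(1!*2!*0!*1!*2!*1!) = -1/4
Σ = -1/6  ⇒  CG² = 36/7*(-1/6)² = 1/7
CG = −√(1/7) = -0.377964

−√(1/7) = -0.377964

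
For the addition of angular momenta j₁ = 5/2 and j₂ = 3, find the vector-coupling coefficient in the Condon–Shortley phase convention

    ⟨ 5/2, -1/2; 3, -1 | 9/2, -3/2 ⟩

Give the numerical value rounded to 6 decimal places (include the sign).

√[10·1!4!5!/11! · 2!3!2!4!3!6!] = √(138240/77)
  +(−1)^0/∏(0,1,3,2,1,3)! = 1/72  (running 1/72)
  +(−1)^1/∏(1,0,2,1,2,4)! = -1/96  (running 1/288)
⟨..|..⟩ = √(138240/77)·(1/288) = +0.147122

+√(5/231) ≈ +0.147122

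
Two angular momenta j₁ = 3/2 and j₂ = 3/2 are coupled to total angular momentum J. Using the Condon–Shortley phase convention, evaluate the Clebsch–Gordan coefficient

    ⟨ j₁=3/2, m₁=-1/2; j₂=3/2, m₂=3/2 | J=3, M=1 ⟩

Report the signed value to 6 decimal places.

+0.447214

√[7·0!3!3!/7! · 1!2!3!0!4!2!] = √(144/5)
  +(−1)^0/∏(0,0,2,3,1,0)! = 1/12  (running 1/12)
⟨..|..⟩ = √(144/5)·(1/12) = +0.447214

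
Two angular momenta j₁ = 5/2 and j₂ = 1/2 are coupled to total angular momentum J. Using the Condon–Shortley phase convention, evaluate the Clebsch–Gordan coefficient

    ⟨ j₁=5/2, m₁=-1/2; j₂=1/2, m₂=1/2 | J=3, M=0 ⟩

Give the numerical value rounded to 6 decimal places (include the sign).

j₁+j₂−J=0  J+j₁−j₂=5  J−j₁+j₂=1  j₁+j₂+J+1=7
(j₁±m₁, j₂±m₂, J±M) = (2,3,1,0,3,3)
P² = 72
sum k=0..0:
  [0] +1/12 = 1/12
S = 1/12
C² = P²·S² = 1/2 ; C = +0.707107

+0.707107  (= +√(1/2))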